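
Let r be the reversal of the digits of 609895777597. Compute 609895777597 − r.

Reverse of 609895777597 is 795777598906.
609895777597 − 795777598906 = -185881821309

-185881821309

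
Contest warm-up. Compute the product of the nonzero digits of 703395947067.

7×3×3×9×5×9×4×7×6×7 = 30005640

30005640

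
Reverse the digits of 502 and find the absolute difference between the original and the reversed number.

Reverse of 502 is 205.
|502 − 205| = 297

297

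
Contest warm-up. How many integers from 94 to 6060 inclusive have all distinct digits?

3208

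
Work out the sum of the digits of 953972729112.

57

9+5+3+9+7+2+7+2+9+1+1+2 = 57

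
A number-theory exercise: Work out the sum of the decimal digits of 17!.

63

17! = 355687428096000
Sum of its 15 digits: 63.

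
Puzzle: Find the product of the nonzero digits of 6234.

144

6×2×3×4 = 144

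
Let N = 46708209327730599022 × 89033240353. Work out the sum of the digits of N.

151

46708209327730599022 × 89033240353 = 4158583227534074970758392734766
Sum of its 31 digits: 151.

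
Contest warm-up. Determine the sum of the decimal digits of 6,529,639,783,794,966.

6+5+2+9+6+3+9+7+8+3+7+9+4+9+6+6 = 99

99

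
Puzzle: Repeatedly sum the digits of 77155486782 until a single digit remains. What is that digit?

7+7+1+5+5+4+8+6+7+8+2 = 60
6+0 = 6

6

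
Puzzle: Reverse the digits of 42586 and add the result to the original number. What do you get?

Reverse of 42586 is 68524.
42586 + 68524 = 111110

111110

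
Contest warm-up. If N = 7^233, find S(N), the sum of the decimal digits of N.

940

7^233 = 80880406126746157786191814867972189757036491127884832837100757294884672131477879928879866249980234642318011579582009508909293535386497307744849509530379831390363657543343437546408911331284057934407
Sum of its 197 digits: 940.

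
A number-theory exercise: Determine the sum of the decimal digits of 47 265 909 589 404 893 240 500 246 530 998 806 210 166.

179

4+7+2+6+5+9+0+9+5+8+9+4+0+4+8+9+3+2+4+0+5+0+0+2+4+6+5+3+0+9+9+8+8+0+6+2+1+0+1+6+6 = 179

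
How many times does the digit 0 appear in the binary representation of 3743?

3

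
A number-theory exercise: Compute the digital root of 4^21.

1

The digital root of n equals n mod 9 (or 9 when 9 | n), so we need 4^21 mod 9.
4^21 ≡ 1 (mod 9), so the digital root is 1.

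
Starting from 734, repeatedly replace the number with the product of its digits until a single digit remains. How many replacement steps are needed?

3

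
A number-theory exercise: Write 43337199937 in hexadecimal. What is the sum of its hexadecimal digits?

43337199937 in base 16 is A17193141.
Digit sum: 10+1+7+1+9+3+1+4+1 = 37.

37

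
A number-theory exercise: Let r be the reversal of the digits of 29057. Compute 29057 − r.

Reverse of 29057 is 75092.
29057 − 75092 = -46035

-46035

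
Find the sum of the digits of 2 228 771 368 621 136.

65

2+2+2+8+7+7+1+3+6+8+6+2+1+1+3+6 = 65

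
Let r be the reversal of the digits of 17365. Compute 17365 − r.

Reverse of 17365 is 56371.
17365 − 56371 = -39006

-39006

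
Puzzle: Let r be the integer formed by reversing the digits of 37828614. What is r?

Reversing 37828614 gives 41682873.

41682873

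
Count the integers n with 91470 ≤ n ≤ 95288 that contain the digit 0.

The integers in [91470, 95288] that contain the digit 0: 91470, 91480, 91490, 91500, 91501, 91502, …, 95270, 95280.
1048 qualify.

1048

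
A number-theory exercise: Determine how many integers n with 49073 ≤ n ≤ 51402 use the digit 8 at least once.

611

The integers in [49073, 51402] that use the digit 8 at least once: 49078, 49080, 49081, 49082, 49083, 49084, …, 51389, 51398.
611 qualify.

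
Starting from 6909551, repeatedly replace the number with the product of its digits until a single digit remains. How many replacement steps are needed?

1

6909551 → 0 (1 step)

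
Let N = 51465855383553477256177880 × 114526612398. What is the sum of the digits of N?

132

51465855383553477256177880 × 114526612398 = 5894210071243750713623392613701356240
Sum of its 37 digits: 132.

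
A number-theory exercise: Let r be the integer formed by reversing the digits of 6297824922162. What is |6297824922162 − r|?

Reverse of 6297824922162 is 2612294287926.
|6297824922162 − 2612294287926| = 3685530634236

3685530634236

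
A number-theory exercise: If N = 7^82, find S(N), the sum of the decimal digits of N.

7^82 = 1986274564260074954771227439341817016242885890299592103563430267952049
Sum of its 70 digits: 313.

313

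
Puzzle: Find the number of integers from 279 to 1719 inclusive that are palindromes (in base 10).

79

The integers in [279, 1719] that are palindromes (in base 10): 282, 292, 303, 313, 323, 333, …, 1551, 1661.
79 qualify.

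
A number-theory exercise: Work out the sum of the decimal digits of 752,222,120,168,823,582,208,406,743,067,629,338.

7+5+2+2+2+2+1+2+0+1+6+8+8+2+3+5+8+2+2+0+8+4+0+6+7+4+3+0+6+7+6+2+9+3+3+8 = 144

144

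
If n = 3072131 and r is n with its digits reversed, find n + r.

4384834

Reverse of 3072131 is 1312703.
3072131 + 1312703 = 4384834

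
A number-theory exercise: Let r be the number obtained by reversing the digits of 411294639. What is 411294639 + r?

1347786753

Reverse of 411294639 is 936492114.
411294639 + 936492114 = 1347786753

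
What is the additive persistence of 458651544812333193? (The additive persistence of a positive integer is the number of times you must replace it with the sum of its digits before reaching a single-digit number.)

3

458651544812333193 → 75 → 12 → 3 (3 steps)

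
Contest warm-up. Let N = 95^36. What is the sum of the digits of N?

95^36 = 157779214788227055699105409939347423136955058449530042707920074462890625
Sum of its 72 digits: 325.

325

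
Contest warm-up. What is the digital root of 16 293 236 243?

5

1+6+2+9+3+2+3+6+2+4+3 = 41
4+1 = 5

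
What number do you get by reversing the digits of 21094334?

43349012

Reversing 21094334 gives 43349012.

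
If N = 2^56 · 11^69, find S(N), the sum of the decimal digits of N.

2^56 · 11^69 = 51733877823402729628310404637386528054973457444166950766065204714011859367465146568933376
Sum of its 89 digits: 401.

401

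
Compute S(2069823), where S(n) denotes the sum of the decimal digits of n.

2+0+6+9+8+2+3 = 30

30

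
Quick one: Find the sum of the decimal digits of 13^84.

460

13^84 = 3725989217506060809913745704292352543926459628485989232909583897978821195955532381542525335761
Sum of its 94 digits: 460.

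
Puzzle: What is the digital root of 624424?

4

6+2+4+4+2+4 = 22
2+2 = 4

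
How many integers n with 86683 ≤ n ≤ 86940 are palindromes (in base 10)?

The integers in [86683, 86940] that are palindromes (in base 10): 86768, 86868.
2 qualify.

2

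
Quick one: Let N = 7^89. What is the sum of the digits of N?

364

7^89 = 1635782513474434908477160959077878011007714974754996979744938053160034289607
Sum of its 76 digits: 364.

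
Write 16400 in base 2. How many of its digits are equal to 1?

2

16400 in base 2 is 100000000010000.
The digit 1 appears 2 times.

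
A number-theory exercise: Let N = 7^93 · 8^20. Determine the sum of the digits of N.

406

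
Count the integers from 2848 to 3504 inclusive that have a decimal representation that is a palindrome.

7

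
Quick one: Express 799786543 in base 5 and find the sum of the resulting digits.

27

799786543 in base 5 is 3114221132133.
Digit sum: 3+1+1+4+2+2+1+1+3+2+1+3+3 = 27.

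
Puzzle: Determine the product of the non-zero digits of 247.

2×4×7 = 56

56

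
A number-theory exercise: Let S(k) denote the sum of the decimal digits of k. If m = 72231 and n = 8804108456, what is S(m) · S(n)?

S(72231) = 7+2+2+3+1 = 15.
S(8804108456) = 8+8+0+4+1+0+8+4+5+6 = 44.
15 · 44 = 660.

660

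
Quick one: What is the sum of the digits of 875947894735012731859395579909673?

184

8+7+5+9+4+7+8+9+4+7+3+5+0+1+2+7+3+1+8+5+9+3+9+5+5+7+9+9+0+9+6+7+3 = 184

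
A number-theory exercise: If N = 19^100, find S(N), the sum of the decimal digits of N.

19^100 = 75051624198251984443456989853061891539043939434909537798332873934101480896578056472849915762891214746171016655874432115640378001
Sum of its 128 digits: 595.

595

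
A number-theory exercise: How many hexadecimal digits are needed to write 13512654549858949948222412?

21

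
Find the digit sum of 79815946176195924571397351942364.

162

7+9+8+1+5+9+4+6+1+7+6+1+9+5+9+2+4+5+7+1+3+9+7+3+5+1+9+4+2+3+6+4 = 162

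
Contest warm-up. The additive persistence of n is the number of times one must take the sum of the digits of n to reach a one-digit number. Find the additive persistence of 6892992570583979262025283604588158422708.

6892992570583979262025283604588158422708 → 196 → 16 → 7 (3 steps)

3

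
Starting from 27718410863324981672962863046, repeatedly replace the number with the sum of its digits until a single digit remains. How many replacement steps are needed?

27718410863324981672962863046 → 133 → 7 (2 steps)

2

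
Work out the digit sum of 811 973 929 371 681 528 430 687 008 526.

139

8+1+1+9+7+3+9+2+9+3+7+1+6+8+1+5+2+8+4+3+0+6+8+7+0+0+8+5+2+6 = 139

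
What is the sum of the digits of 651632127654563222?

68

6+5+1+6+3+2+1+2+7+6+5+4+5+6+3+2+2+2 = 68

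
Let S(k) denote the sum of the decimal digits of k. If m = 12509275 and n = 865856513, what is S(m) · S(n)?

1457

S(12509275) = 1+2+5+0+9+2+7+5 = 31.
S(865856513) = 8+6+5+8+5+6+5+1+3 = 47.
31 · 47 = 1457.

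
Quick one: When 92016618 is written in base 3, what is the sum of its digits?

16

92016618 in base 3 is 20102010221001220.
Digit sum: 2+0+1+0+2+0+1+0+2+2+1+0+0+1+2+2+0 = 16.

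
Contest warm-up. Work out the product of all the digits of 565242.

2400

5×6×5×2×4×2 = 2400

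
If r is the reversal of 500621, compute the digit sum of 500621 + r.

28

Reversal of 500621 is 126005; 500621 + 126005 = 626626.
Digit sum of 626626: 6+2+6+6+2+6 = 28.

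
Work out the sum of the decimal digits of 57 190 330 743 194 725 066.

5+7+1+9+0+3+3+0+7+4+3+1+9+4+7+2+5+0+6+6 = 82

82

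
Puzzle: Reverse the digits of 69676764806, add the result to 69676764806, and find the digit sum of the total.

31

Reversal of 69676764806 is 60846767696; 69676764806 + 60846767696 = 130523532502.
Digit sum of 130523532502: 1+3+0+5+2+3+5+3+2+5+0+2 = 31.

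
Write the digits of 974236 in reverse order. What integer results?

Reversing 974236 gives 632479.

632479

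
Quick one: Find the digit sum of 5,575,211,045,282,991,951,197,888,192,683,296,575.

185

5+5+7+5+2+1+1+0+4+5+2+8+2+9+9+1+9+5+1+1+9+7+8+8+8+1+9+2+6+8+3+2+9+6+5+7+5 = 185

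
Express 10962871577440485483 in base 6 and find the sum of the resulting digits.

10962871577440485483 in base 6 is 2151424453500041553220203.
Digit sum: 2+1+5+1+4+2+4+4+5+3+5+0+0+0+4+1+5+5+3+2+2+0+2+0+3 = 63.

63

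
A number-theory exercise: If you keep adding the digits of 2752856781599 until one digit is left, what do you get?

2+7+5+2+8+5+6+7+8+1+5+9+9 = 74
7+4 = 11
1+1 = 2

2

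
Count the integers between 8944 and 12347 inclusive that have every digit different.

The integers in [8944, 12347] that have every digit different: 8945, 8946, 8947, 8950, 8951, 8952, …, 12346, 12347.
916 qualify.

916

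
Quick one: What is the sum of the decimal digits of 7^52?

7^52 = 88124787089723195184393736687912818113311201
Sum of its 44 digits: 196.

196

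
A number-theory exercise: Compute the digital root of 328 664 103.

3+2+8+6+6+4+1+0+3 = 33
3+3 = 6

6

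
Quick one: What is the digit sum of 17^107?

17^107 = 455024297117399079273657868281939502276334823978670092653303694194799352699111485425708484653439852384653016657073941702703504522673
Sum of its 132 digits: 611.

611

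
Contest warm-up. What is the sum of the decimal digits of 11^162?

11^162 = 5077091561327677113415553585980590842360615728229233364862290815297716701264433363773373053938332281076254624013242157863555226477026837198609634984531166006978737225721
Sum of its 169 digits: 730.

730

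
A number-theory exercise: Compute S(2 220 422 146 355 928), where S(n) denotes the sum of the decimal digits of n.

2+2+2+0+4+2+2+1+4+6+3+5+5+9+2+8 = 57

57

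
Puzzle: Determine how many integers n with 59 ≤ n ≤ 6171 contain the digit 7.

1648

The integers in [59, 6171] that contain the digit 7: 67, 70, 71, 72, 73, 74, …, 6170, 6171.
1648 qualify.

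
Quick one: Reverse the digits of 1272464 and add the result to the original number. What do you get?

5915185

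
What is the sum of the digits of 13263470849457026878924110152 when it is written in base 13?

164

13263470849457026878924110152 in base 13 is 1B587311954657C6787C2BB780.
Digit sum: 1+11+5+8+7+3+1+1+9+5+4+6+5+7+12+6+7+8+7+12+2+11+11+7+8+0 = 164.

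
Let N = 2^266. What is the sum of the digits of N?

373

2^266 = 118571099379011784113736688648896417641748464297615937576404566024103044751294464
Sum of its 81 digits: 373.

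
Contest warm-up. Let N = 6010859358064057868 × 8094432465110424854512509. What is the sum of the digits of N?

6010859358064057868 × 8094432465110424854512509 = 48654495131126517826487261451463503505870812
Sum of its 44 digits: 183.

183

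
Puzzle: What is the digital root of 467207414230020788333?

2

4+6+7+2+0+7+4+1+4+2+3+0+0+2+0+7+8+8+3+3+3 = 74
7+4 = 11
1+1 = 2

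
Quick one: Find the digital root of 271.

1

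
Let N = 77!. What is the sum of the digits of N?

432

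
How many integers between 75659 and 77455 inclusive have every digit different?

432

The integers in [75659, 77455] that have every digit different: 75680, 75681, 75682, 75683, 75684, 75689, …, 76984, 76985.
432 qualify.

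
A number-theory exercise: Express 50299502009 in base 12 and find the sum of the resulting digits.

53

50299502009 in base 12 is 98B9250135.
Digit sum: 9+8+11+9+2+5+0+1+3+5 = 53.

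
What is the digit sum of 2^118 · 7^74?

2^118 · 7^74 = 114497090104670418116475316130966481714078879991341184609353982926746857382667341433855200519520256
Sum of its 99 digits: 433.

433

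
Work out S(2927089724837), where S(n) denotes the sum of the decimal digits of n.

68

2+9+2+7+0+8+9+7+2+4+8+3+7 = 68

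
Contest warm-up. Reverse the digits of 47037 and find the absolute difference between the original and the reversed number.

26037

Reverse of 47037 is 73074.
|47037 − 73074| = 26037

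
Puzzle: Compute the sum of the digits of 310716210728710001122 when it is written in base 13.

310716210728710001122 in base 13 is 29BC46B9704564A9BBB.
Digit sum: 2+9+11+12+4+6+11+9+7+0+4+5+6+4+10+9+11+11+11 = 142.

142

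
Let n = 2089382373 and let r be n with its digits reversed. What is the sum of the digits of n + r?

36

Reversal of 2089382373 is 3732839802; 2089382373 + 3732839802 = 5822222175.
Digit sum of 5822222175: 5+8+2+2+2+2+2+1+7+5 = 36.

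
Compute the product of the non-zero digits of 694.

216

6×9×4 = 216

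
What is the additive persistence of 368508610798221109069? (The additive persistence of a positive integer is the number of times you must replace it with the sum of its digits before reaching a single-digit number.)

3

368508610798221109069 → 91 → 10 → 1 (3 steps)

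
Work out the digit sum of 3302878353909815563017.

96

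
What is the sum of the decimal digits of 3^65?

135

3^65 = 10301051460877537453973547267843
Sum of its 32 digits: 135.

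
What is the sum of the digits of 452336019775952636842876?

118

4+5+2+3+3+6+0+1+9+7+7+5+9+5+2+6+3+6+8+4+2+8+7+6 = 118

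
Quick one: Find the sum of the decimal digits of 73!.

315

73! = 4470115461512684340891257138125051110076800700282905015819080092370422104067183317016903680000000000000000
Sum of its 106 digits: 315.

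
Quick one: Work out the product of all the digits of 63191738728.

3048192

6×3×1×9×1×7×3×8×7×2×8 = 3048192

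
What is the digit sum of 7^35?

7^35 = 378818692265664781682717625943
Sum of its 30 digits: 157.

157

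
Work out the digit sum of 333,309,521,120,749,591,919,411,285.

107

3+3+3+3+0+9+5+2+1+1+2+0+7+4+9+5+9+1+9+1+9+4+1+1+2+8+5 = 107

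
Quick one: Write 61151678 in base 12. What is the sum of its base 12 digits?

61151678 in base 12 is 18590852.
Digit sum: 1+8+5+9+0+8+5+2 = 38.

38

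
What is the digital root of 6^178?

The digital root of n equals n mod 9 (or 9 when 9 | n), so we need 6^178 mod 9.
6^178 ≡ 0 (mod 9), so the digital root is 9.

9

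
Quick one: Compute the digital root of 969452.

8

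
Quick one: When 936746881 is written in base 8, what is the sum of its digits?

936746881 in base 8 is 6765317601.
Digit sum: 6+7+6+5+3+1+7+6+0+1 = 42.

42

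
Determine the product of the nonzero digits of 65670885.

6×5×6×7×8×8×5 = 403200

403200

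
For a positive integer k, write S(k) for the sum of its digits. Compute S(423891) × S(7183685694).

S(423891) = 4+2+3+8+9+1 = 27.
S(7183685694) = 7+1+8+3+6+8+5+6+9+4 = 57.
27 · 57 = 1539.

1539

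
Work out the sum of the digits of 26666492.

2+6+6+6+6+4+9+2 = 41

41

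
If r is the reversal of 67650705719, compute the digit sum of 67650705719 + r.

43

Reversal of 67650705719 is 91750705676; 67650705719 + 91750705676 = 159401411395.
Digit sum of 159401411395: 1+5+9+4+0+1+4+1+1+3+9+5 = 43.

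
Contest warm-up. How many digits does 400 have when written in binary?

400 in base 2 is 110010000, which has 9 digits.

9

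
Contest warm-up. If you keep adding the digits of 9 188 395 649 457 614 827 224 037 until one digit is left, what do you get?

7

9+1+8+8+3+9+5+6+4+9+4+5+7+6+1+4+8+2+7+2+2+4+0+3+7 = 124
1+2+4 = 7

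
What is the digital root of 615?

6+1+5 = 12
1+2 = 3

3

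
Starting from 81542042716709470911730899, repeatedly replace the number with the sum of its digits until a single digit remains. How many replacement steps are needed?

81542042716709470911730899 → 114 → 6 (2 steps)

2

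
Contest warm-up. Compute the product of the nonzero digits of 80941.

8×9×4×1 = 288

288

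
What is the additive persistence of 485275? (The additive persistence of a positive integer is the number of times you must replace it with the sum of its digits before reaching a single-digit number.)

485275 → 31 → 4 (2 steps)

2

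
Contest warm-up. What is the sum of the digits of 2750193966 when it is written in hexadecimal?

66

2750193966 in base 16 is A3ECA12E.
Digit sum: 10+3+14+12+10+1+2+14 = 66.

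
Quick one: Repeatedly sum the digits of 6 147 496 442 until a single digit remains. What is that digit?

2

6+1+4+7+4+9+6+4+4+2 = 47
4+7 = 11
1+1 = 2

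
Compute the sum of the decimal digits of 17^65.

350

17^65 = 95319090450218007303742536355848761234066170796000792973413605849481890760893457
Sum of its 80 digits: 350.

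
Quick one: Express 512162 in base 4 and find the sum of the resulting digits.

512162 in base 4 is 1331002202.
Digit sum: 1+3+3+1+0+0+2+2+0+2 = 14.

14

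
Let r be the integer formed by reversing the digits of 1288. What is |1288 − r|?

7533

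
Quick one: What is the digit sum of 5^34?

103

5^34 = 582076609134674072265625
Sum of its 24 digits: 103.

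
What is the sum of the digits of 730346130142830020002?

49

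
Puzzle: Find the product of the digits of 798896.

7×9×8×8×9×6 = 217728

217728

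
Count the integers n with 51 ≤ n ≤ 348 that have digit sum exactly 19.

3

The integers in [51, 348] that have digit sum exactly 19: 199, 289, 298.
3 qualify.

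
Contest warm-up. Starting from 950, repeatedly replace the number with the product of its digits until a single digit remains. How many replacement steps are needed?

1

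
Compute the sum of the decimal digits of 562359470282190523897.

97

5+6+2+3+5+9+4+7+0+2+8+2+1+9+0+5+2+3+8+9+7 = 97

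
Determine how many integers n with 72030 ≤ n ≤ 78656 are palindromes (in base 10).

The integers in [72030, 78656] that are palindromes (in base 10): 72127, 72227, 72327, 72427, 72527, 72627, …, 78487, 78587.
65 qualify.

65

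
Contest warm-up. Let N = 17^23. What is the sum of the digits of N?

143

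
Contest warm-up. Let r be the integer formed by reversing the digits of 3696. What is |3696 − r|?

3267

Reverse of 3696 is 6963.
|3696 − 6963| = 3267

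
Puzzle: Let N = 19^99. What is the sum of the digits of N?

541

19^99 = 3950085484118525497024052097529573238897049443942607252543835470215867415609371393307890303310063934009000876624970111349493579
Sum of its 127 digits: 541.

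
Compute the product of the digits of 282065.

0

2×8×2×0×6×5 = 0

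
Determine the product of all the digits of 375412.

3×7×5×4×1×2 = 840

840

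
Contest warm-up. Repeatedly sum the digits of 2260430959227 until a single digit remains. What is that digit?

6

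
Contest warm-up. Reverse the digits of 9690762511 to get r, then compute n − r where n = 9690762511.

Reverse of 9690762511 is 1152670969.
9690762511 − 1152670969 = 8538091542

8538091542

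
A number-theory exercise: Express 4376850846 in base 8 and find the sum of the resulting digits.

4376850846 in base 8 is 40470270636.
Digit sum: 4+0+4+7+0+2+7+0+6+3+6 = 39.

39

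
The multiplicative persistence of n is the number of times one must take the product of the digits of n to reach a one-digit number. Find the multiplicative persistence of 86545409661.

1

86545409661 → 0 (1 step)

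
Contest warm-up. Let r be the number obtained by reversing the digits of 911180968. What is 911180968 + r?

Reverse of 911180968 is 869081119.
911180968 + 869081119 = 1780262087

1780262087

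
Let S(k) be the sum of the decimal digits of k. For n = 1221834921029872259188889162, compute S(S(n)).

First digit sum: 128.
1+2+8 = 11.

11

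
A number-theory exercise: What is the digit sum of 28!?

90

28! = 304888344611713860501504000000
Sum of its 30 digits: 90.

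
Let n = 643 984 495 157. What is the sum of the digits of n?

6+4+3+9+8+4+4+9+5+1+5+7 = 65

65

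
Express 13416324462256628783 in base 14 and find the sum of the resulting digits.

91

13416324462256628783 in base 14 is 62352C5A9B13D4023.
Digit sum: 6+2+3+5+2+12+5+10+9+11+1+3+13+4+0+2+3 = 91.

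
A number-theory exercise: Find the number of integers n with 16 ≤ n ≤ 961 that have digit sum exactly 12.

The integers in [16, 961] that have digit sum exactly 12: 39, 48, 57, 66, 75, 84, …, 921, 930.
73 qualify.

73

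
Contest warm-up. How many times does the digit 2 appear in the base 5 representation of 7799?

3

7799 in base 5 is 222144.
The digit 2 appears 3 times.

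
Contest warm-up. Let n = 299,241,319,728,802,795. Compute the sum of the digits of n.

2+9+9+2+4+1+3+1+9+7+2+8+8+0+2+7+9+5 = 88

88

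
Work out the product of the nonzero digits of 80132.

8×1×3×2 = 48

48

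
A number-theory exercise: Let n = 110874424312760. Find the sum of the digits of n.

50

1+1+0+8+7+4+4+2+4+3+1+2+7+6+0 = 50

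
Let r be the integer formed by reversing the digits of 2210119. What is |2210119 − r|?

Reverse of 2210119 is 9110122.
|2210119 − 9110122| = 6900003

6900003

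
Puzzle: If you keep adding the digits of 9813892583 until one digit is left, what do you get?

9+8+1+3+8+9+2+5+8+3 = 56
5+6 = 11
1+1 = 2

2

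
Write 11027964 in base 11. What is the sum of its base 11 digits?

11027964 in base 11 is 6252522.
Digit sum: 6+2+5+2+5+2+2 = 24.

24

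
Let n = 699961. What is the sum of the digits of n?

40

6+9+9+9+6+1 = 40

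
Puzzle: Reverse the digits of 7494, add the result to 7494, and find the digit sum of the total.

12

Reversal of 7494 is 4947; 7494 + 4947 = 12441.
Digit sum of 12441: 1+2+4+4+1 = 12.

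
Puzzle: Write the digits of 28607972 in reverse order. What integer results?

Reversing 28607972 gives 27970682.

27970682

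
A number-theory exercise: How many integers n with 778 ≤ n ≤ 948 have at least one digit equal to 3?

35

The integers in [778, 948] that have at least one digit equal to 3: 783, 793, 803, 813, 823, 830, …, 939, 943.
35 qualify.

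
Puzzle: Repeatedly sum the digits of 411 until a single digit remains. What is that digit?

6

4+1+1 = 6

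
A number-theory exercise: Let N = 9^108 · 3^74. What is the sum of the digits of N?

9^108 · 3^74 = 2318269218083089908234280468459894595445540070540355238386428052606631732586480323016481331702297098820479338186895528168360391078014797449
Sum of its 139 digits: 621.

621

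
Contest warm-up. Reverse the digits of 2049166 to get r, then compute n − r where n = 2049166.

-4570236

Reverse of 2049166 is 6619402.
2049166 − 6619402 = -4570236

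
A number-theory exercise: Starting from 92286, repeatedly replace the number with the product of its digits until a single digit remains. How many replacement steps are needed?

3

92286 → 1728 → 112 → 2 (3 steps)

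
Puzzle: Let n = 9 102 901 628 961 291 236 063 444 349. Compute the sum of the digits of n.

9+1+0+2+9+0+1+6+2+8+9+6+1+2+9+1+2+3+6+0+6+3+4+4+4+3+4+9 = 114

114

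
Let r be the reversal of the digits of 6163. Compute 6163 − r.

2547

Reverse of 6163 is 3616.
6163 − 3616 = 2547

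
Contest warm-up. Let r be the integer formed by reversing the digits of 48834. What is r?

43884

Reversing 48834 gives 43884.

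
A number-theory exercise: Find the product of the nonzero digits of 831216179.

18144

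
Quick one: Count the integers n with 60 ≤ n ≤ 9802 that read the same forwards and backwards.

The integers in [60, 9802] that read the same forwards and backwards: 66, 77, 88, 99, 101, 111, …, 9669, 9779.
182 qualify.

182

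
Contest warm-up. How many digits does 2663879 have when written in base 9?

2663879 in base 9 is 5010135, which has 7 digits.

7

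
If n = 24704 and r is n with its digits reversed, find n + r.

65446

Reverse of 24704 is 40742.
24704 + 40742 = 65446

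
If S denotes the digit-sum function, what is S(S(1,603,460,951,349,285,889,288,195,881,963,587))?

17

First digit sum: 179.
1+7+9 = 17.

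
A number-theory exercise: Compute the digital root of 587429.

8

5+8+7+4+2+9 = 35
3+5 = 8
(Equivalently, 587429 mod 9 = 8.)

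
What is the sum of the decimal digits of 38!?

108

38! = 523022617466601111760007224100074291200000000
Sum of its 45 digits: 108.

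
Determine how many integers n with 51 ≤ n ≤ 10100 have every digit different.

5228

The integers in [51, 10100] that have every digit different: 51, 52, 53, 54, 56, 57, …, 9875, 9876.
5228 qualify.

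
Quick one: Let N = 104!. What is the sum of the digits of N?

702

104! = 10299016745145627623848583864765044283053772454999072182325491776887871732475287174542709871683888003235965704141638377695179741979175588724736000000000000000000000000
Sum of its 167 digits: 702.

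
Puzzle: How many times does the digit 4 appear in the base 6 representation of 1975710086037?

4

1975710086037 in base 6 is 4111343443505513.
The digit 4 appears 4 times.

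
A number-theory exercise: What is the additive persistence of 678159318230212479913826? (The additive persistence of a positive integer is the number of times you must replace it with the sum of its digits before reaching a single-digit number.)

2

678159318230212479913826 → 107 → 8 (2 steps)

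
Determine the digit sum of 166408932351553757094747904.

124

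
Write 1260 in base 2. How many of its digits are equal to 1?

6

1260 in base 2 is 10011101100.
The digit 1 appears 6 times.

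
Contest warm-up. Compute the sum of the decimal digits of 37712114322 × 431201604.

37712114322 × 431201604 = 16261524185877772488
Sum of its 20 digits: 99.

99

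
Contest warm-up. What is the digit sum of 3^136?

3^136 = 77355401014542844188348446843727534965514746256921793516785161121
Sum of its 65 digits: 288.

288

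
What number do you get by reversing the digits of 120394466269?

962664493021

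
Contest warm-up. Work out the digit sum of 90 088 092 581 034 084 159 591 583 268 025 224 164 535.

170

9+0+0+8+8+0+9+2+5+8+1+0+3+4+0+8+4+1+5+9+5+9+1+5+8+3+2+6+8+0+2+5+2+2+4+1+6+4+5+3+5 = 170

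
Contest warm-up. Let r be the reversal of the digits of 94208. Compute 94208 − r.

13959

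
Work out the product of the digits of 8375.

840

8×3×7×5 = 840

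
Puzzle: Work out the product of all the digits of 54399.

5×4×3×9×9 = 4860

4860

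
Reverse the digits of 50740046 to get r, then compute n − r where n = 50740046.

-13264659

Reverse of 50740046 is 64004705.
50740046 − 64004705 = -13264659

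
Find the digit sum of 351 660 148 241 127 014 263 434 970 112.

3+5+1+6+6+0+1+4+8+2+4+1+1+2+7+0+1+4+2+6+3+4+3+4+9+7+0+1+1+2 = 98

98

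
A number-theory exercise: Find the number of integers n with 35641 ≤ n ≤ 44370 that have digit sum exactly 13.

216

The integers in [35641, 44370] that have digit sum exactly 13: 36004, 36013, 36022, 36031, 36040, 36103, …, 44311, 44320.
216 qualify.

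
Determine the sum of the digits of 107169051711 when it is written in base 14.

107169051711 in base 14 is 5289224C11.
Digit sum: 5+2+8+9+2+2+4+12+1+1 = 46.

46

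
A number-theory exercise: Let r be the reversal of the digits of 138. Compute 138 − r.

Reverse of 138 is 831.
138 − 831 = -693

-693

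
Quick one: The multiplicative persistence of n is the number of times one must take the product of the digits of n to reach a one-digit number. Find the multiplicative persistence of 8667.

2

8667 → 2016 → 0 (2 steps)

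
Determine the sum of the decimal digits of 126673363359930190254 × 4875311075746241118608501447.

126673363359930190254 × 4875311075746241118608501447 = 617572051390695740143798729527971966560544297538
Sum of its 48 digits: 237.

237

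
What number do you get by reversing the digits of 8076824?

Reversing 8076824 gives 4286708.

4286708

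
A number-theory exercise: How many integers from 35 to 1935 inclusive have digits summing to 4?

21

The integers in [35, 1935] that have digits summing to 4: 40, 103, 112, 121, 130, 202, …, 1210, 1300.
21 qualify.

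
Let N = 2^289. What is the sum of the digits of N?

398

2^289 = 994646472819573284310764496293641680200912301594695434880927953786318994025066751066112
Sum of its 87 digits: 398.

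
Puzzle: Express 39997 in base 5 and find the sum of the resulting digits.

21

39997 in base 5 is 2234442.
Digit sum: 2+2+3+4+4+4+2 = 21.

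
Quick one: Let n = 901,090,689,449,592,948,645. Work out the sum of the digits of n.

9+0+1+0+9+0+6+8+9+4+4+9+5+9+2+9+4+8+6+4+5 = 111

111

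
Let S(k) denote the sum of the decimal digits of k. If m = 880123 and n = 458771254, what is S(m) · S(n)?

S(880123) = 8+8+0+1+2+3 = 22.
S(458771254) = 4+5+8+7+7+1+2+5+4 = 43.
22 · 43 = 946.

946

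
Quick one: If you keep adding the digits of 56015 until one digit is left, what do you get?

5+6+0+1+5 = 17
1+7 = 8

8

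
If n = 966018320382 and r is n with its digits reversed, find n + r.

1249042131051

Reverse of 966018320382 is 283023810669.
966018320382 + 283023810669 = 1249042131051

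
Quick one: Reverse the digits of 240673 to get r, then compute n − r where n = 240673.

-135369

Reverse of 240673 is 376042.
240673 − 376042 = -135369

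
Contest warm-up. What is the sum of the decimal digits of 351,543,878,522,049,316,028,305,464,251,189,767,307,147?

176

3+5+1+5+4+3+8+7+8+5+2+2+0+4+9+3+1+6+0+2+8+3+0+5+4+6+4+2+5+1+1+8+9+7+6+7+3+0+7+1+4+7 = 176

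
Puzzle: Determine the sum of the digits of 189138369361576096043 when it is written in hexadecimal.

189138369361576096043 in base 16 is A40D278D6195E712B.
Digit sum: 10+4+0+13+2+7+8+13+6+1+9+5+14+7+1+2+11 = 113.

113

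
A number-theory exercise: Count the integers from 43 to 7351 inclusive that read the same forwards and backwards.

The integers in [43, 7351] that read the same forwards and backwards: 44, 55, 66, 77, 88, 99, …, 7227, 7337.
160 qualify.

160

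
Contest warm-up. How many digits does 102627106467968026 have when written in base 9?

18

102627106467968026 in base 9 is 613406376140714131, which has 18 digits.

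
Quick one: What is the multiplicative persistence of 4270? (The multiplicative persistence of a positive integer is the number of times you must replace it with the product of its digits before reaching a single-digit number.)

1

4270 → 0 (1 step)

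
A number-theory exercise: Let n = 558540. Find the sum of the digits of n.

27

5+5+8+5+4+0 = 27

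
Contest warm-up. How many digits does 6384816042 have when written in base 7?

12

6384816042 in base 7 is 314136020013, which has 12 digits.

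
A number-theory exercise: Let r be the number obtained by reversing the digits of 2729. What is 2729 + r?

Reverse of 2729 is 9272.
2729 + 9272 = 12001

12001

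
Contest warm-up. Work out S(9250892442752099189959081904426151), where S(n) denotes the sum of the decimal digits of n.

159

9+2+5+0+8+9+2+4+4+2+7+5+2+0+9+9+1+8+9+9+5+9+0+8+1+9+0+4+4+2+6+1+5+1 = 159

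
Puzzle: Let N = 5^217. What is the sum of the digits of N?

743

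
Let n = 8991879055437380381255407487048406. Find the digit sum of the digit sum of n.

First digit sum: 162.
1+6+2 = 9.

9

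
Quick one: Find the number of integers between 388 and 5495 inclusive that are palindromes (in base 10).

106

The integers in [388, 5495] that are palindromes (in base 10): 393, 404, 414, 424, 434, 444, …, 5335, 5445.
106 qualify.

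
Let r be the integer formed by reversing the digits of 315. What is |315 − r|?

Reverse of 315 is 513.
|315 − 513| = 198

198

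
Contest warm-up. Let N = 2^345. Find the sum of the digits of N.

521

2^345 = 71671831749689734737838152978190216899892655911508785116799651230841339877765150252188079784691427704832
Sum of its 104 digits: 521.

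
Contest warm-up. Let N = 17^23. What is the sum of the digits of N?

143

17^23 = 19967568900859523802559065713
Sum of its 29 digits: 143.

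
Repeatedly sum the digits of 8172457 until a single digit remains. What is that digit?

8+1+7+2+4+5+7 = 34
3+4 = 7
(Equivalently, 8172457 mod 9 = 7.)

7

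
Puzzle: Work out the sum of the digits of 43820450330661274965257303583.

4+3+8+2+0+4+5+0+3+3+0+6+6+1+2+7+4+9+6+5+2+5+7+3+0+3+5+8+3 = 114

114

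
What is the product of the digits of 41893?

864

4×1×8×9×3 = 864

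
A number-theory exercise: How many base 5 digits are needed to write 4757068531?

14

4757068531 in base 5 is 34220302143111, which has 14 digits.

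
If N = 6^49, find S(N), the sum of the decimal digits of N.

6^49 = 134713546244127343440523266742756048896
Sum of its 39 digits: 162.

162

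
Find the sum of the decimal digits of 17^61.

17^61 = 1141258970201721810128501051901303399553000691993639838764066592228085041617
Sum of its 76 digits: 296.

296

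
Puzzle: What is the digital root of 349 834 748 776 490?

3+4+9+8+3+4+7+4+8+7+7+6+4+9+0 = 83
8+3 = 11
1+1 = 2

2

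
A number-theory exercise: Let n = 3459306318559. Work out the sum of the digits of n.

61

3+4+5+9+3+0+6+3+1+8+5+5+9 = 61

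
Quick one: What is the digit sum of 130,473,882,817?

1+3+0+4+7+3+8+8+2+8+1+7 = 52

52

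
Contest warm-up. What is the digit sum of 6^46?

180

6^46 = 623673825204293256669089197883129856
Sum of its 36 digits: 180.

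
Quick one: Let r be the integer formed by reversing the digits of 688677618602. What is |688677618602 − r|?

481860841716

Reverse of 688677618602 is 206816776886.
|688677618602 − 206816776886| = 481860841716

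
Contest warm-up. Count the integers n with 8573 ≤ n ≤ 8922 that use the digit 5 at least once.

The integers in [8573, 8922] that use the digit 5 at least once: 8573, 8574, 8575, 8576, 8577, 8578, …, 8905, 8915.
86 qualify.

86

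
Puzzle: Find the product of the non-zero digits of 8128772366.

1354752

8×1×2×8×7×7×2×3×6×6 = 1354752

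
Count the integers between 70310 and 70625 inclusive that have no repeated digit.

136

The integers in [70310, 70625] that have no repeated digit: 70312, 70314, 70315, 70316, 70318, 70319, …, 70624, 70625.
136 qualify.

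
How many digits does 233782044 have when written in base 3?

233782044 in base 3 is 121021220100200020, which has 18 digits.

18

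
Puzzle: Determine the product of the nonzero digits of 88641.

8×8×6×4×1 = 1536

1536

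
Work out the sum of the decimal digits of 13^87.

442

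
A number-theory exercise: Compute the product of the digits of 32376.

3×2×3×7×6 = 756

756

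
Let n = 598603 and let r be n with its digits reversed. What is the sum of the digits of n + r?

35

Reversal of 598603 is 306895; 598603 + 306895 = 905498.
Digit sum of 905498: 9+0+5+4+9+8 = 35.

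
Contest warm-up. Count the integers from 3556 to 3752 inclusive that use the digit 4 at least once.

37

The integers in [3556, 3752] that use the digit 4 at least once: 3564, 3574, 3584, 3594, 3604, 3614, …, 3748, 3749.
37 qualify.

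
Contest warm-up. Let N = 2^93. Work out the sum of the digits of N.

125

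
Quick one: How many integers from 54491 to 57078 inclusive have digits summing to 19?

The integers in [54491, 57078] that have digits summing to 19: 54505, 54514, 54523, 54532, 54541, 54550, …, 57061, 57070.
128 qualify.

128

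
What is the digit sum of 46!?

46! = 5502622159812088949850305428800254892961651752960000000000
Sum of its 58 digits: 216.

216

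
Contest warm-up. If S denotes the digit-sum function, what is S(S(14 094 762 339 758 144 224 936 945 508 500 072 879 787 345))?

8

First digit sum: 206.
2+0+6 = 8.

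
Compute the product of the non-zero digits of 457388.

4×5×7×3×8×8 = 26880

26880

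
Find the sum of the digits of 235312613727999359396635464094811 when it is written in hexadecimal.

235312613727999359396635464094811 in base 16 is B9A100FF708F645AE996AEAD45B.
Digit sum: 11+9+10+1+0+0+15+15+7+0+8+15+6+4+5+10+14+9+9+6+10+14+10+13+4+5+11 = 221.

221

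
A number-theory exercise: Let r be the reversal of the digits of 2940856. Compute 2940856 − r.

Reverse of 2940856 is 6580492.
2940856 − 6580492 = -3639636

-3639636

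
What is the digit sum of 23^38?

241

23^38 = 5567468501746134532846058029734065138452687762629169
Sum of its 52 digits: 241.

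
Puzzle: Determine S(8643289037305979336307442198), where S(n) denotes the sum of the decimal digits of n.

133

8+6+4+3+2+8+9+0+3+7+3+0+5+9+7+9+3+3+6+3+0+7+4+4+2+1+9+8 = 133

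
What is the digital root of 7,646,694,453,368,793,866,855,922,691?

4

7+6+4+6+6+9+4+4+5+3+3+6+8+7+9+3+8+6+6+8+5+5+9+2+2+6+9+1 = 157
1+5+7 = 13
1+3 = 4
(Equivalently, 7,646,694,453,368,793,866,855,922,691 mod 9 = 4.)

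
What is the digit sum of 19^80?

19^80 = 1996586251464506635890620712520167111140046472389308873127642730263440424876828325289993051785145582401
Sum of its 103 digits: 433.

433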